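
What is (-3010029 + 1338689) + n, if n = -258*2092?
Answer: -2211076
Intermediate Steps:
n = -539736
(-3010029 + 1338689) + n = (-3010029 + 1338689) - 539736 = -1671340 - 539736 = -2211076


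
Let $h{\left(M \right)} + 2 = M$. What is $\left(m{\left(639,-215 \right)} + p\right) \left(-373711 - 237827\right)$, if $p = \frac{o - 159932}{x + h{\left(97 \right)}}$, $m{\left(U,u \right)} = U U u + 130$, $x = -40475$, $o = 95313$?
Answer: $\frac{361308382927862563}{6730} \approx 5.3686 \cdot 10^{13}$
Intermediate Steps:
$h{\left(M \right)} = -2 + M$
$m{\left(U,u \right)} = 130 + u U^{2}$ ($m{\left(U,u \right)} = U^{2} u + 130 = u U^{2} + 130 = 130 + u U^{2}$)
$p = \frac{64619}{40380}$ ($p = \frac{95313 - 159932}{-40475 + \left(-2 + 97\right)} = - \frac{64619}{-40475 + 95} = - \frac{64619}{-40380} = \left(-64619\right) \left(- \frac{1}{40380}\right) = \frac{64619}{40380} \approx 1.6003$)
$\left(m{\left(639,-215 \right)} + p\right) \left(-373711 - 237827\right) = \left(\left(130 - 215 \cdot 639^{2}\right) + \frac{64619}{40380}\right) \left(-373711 - 237827\right) = \left(\left(130 - 87789015\right) + \frac{64619}{40380}\right) \left(-611538\right) = \left(-87788885 + \frac{64619}{40380}\right) \left(-611538\right) = \left(- \frac{3544915111681}{40380}\right) \left(-611538\right) = \frac{361308382927862563}{6730}$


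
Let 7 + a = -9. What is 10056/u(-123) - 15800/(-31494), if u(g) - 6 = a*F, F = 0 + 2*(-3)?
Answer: 26526272/267699 ≈ 99.090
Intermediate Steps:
F = -6 (F = 0 - 6 = -6)
a = -16 (a = -7 - 9 = -16)
u(g) = 102 (u(g) = 6 - 16*(-6) = 6 + 96 = 102)
10056/u(-123) - 15800/(-31494) = 10056/102 - 15800/(-31494) = 10056*(1/102) - 15800*(-1/31494) = 1676/17 + 7900/15747 = 26526272/267699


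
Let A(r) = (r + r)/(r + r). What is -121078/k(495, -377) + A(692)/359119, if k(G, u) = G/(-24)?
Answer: 347851282421/59254635 ≈ 5870.4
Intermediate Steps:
A(r) = 1 (A(r) = (2*r)/((2*r)) = (2*r)*(1/(2*r)) = 1)
k(G, u) = -G/24 (k(G, u) = G*(-1/24) = -G/24)
-121078/k(495, -377) + A(692)/359119 = -121078/((-1/24*495)) + 1/359119 = -121078/(-165/8) + 1*(1/359119) = -121078*(-8/165) + 1/359119 = 968624/165 + 1/359119 = 347851282421/59254635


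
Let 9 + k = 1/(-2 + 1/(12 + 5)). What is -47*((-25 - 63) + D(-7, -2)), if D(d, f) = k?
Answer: 151246/33 ≈ 4583.2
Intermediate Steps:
k = -314/33 (k = -9 + 1/(-2 + 1/(12 + 5)) = -9 + 1/(-2 + 1/17) = -9 + 1/(-33/17) = -9 - 17/33 = -314/33 ≈ -9.5152)
D(d, f) = -314/33
-47*((-25 - 63) + D(-7, -2)) = -47*((-25 - 63) - 314/33) = -47*(-88 - 314/33) = -47*(-3218/33) = 151246/33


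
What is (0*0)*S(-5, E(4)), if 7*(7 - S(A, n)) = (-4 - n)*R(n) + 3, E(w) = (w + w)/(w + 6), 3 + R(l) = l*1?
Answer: 0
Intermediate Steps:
R(l) = -3 + l (R(l) = -3 + l*1 = -3 + l)
E(w) = 2*w/(6 + w) (E(w) = (2*w)/(6 + w) = 2*w/(6 + w))
S(A, n) = 46/7 - (-4 - n)*(-3 + n)/7 (S(A, n) = 7 - ((-4 - n)*(-3 + n) + 3)/7 = 7 - (3 + (-4 - n)*(-3 + n))/7 = 7 + (-3/7 - (-4 - n)*(-3 + n)/7) = 46/7 - (-4 - n)*(-3 + n)/7)
(0*0)*S(-5, E(4)) = (0*0)*(34/7 + (2*4/(6 + 4))/7 + (2*4/(6 + 4))**2/7) = 0*(34/7 + (2*4/10)/7 + (2*4/10)**2/7) = 0*(34/7 + (2*4*(1/10))/7 + (2*4*(1/10))**2/7) = 0*(34/7 + (1/7)*(4/5) + (4/5)**2/7) = 0*(34/7 + 4/35 + (1/7)*(16/25)) = 0*(34/7 + 4/35 + 16/175) = 0*(886/175) = 0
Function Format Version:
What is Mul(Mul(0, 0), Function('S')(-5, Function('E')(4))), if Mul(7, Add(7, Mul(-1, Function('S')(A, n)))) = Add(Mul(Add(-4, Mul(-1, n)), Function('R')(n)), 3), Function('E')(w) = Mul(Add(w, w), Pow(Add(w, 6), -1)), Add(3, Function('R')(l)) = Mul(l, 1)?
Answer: 0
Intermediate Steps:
Function('R')(l) = Add(-3, l) (Function('R')(l) = Add(-3, Mul(l, 1)) = Add(-3, l))
Function('E')(w) = Mul(2, w, Pow(Add(6, w), -1)) (Function('E')(w) = Mul(Mul(2, w), Pow(Add(6, w), -1)) = Mul(2, w, Pow(Add(6, w), -1)))
Function('S')(A, n) = Add(Rational(46, 7), Mul(Rational(-1, 7), Add(-4, Mul(-1, n)), Add(-3, n))) (Function('S')(A, n) = Add(7, Mul(Rational(-1, 7), Add(Mul(Add(-4, Mul(-1, n)), Add(-3, n)), 3))) = Add(7, Mul(Rational(-1, 7), Add(3, Mul(Add(-4, Mul(-1, n)), Add(-3, n))))) = Add(7, Add(Rational(-3, 7), Mul(Rational(-1, 7), Add(-4, Mul(-1, n)), Add(-3, n)))) = Add(Rational(46, 7), Mul(Rational(-1, 7), Add(-4, Mul(-1, n)), Add(-3, n))))
Mul(Mul(0, 0), Function('S')(-5, Function('E')(4))) = Mul(Mul(0, 0), Add(Rational(34, 7), Mul(Rational(1, 7), Mul(2, 4, Pow(Add(6, 4), -1))), Mul(Rational(1, 7), Pow(Mul(2, 4, Pow(Add(6, 4), -1)), 2)))) = Mul(0, Add(Rational(34, 7), Mul(Rational(1, 7), Mul(2, 4, Pow(10, -1))), Mul(Rational(1, 7), Pow(Mul(2, 4, Pow(10, -1)), 2)))) = Mul(0, Add(Rational(34, 7), Mul(Rational(1, 7), Mul(2, 4, Rational(1, 10))), Mul(Rational(1, 7), Pow(Mul(2, 4, Rational(1, 10)), 2)))) = Mul(0, Add(Rational(34, 7), Mul(Rational(1, 7), Rational(4, 5)), Mul(Rational(1, 7), Pow(Rational(4, 5), 2)))) = Mul(0, Add(Rational(34, 7), Rational(4, 35), Mul(Rational(1, 7), Rational(16, 25)))) = Mul(0, Add(Rational(34, 7), Rational(4, 35), Rational(16, 175))) = Mul(0, Rational(886, 175)) = 0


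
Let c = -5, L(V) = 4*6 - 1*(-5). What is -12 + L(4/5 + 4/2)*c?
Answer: -157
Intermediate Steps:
L(V) = 29 (L(V) = 24 + 5 = 29)
-12 + L(4/5 + 4/2)*c = -12 + 29*(-5) = -12 - 145 = -157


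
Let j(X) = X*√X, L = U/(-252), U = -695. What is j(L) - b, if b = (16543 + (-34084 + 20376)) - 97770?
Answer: 94935 + 695*√4865/10584 ≈ 94940.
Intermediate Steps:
L = 695/252 (L = -695/(-252) = -695*(-1/252) = 695/252 ≈ 2.7579)
j(X) = X^(3/2)
b = -94935 (b = (16543 - 13708) - 97770 = 2835 - 97770 = -94935)
j(L) - b = (695/252)^(3/2) - 1*(-94935) = 695*√4865/10584 + 94935 = 94935 + 695*√4865/10584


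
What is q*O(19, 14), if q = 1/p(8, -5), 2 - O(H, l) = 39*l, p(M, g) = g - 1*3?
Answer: 68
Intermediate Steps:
p(M, g) = -3 + g (p(M, g) = g - 3 = -3 + g)
O(H, l) = 2 - 39*l
q = -⅛ (q = 1/(-3 - 5) = 1/(-8) = -⅛ ≈ -0.12500)
q*O(19, 14) = -(2 - 39*14)/8 = -(2 - 546)/8 = -⅛*(-544) = 68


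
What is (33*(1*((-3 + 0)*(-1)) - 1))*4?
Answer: 264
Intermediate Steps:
(33*(1*((-3 + 0)*(-1)) - 1))*4 = (33*(1*(-3*(-1)) - 1))*4 = (33*(1*3 - 1))*4 = (33*(3 - 1))*4 = (33*2)*4 = 66*4 = 264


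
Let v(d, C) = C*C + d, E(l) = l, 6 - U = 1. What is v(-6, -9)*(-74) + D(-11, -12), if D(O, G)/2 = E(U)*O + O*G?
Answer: -5396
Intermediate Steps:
U = 5 (U = 6 - 1*1 = 6 - 1 = 5)
D(O, G) = 10*O + 2*G*O (D(O, G) = 2*(5*O + O*G) = 2*(5*O + G*O) = 10*O + 2*G*O)
v(d, C) = d + C**2 (v(d, C) = C**2 + d = d + C**2)
v(-6, -9)*(-74) + D(-11, -12) = (-6 + (-9)**2)*(-74) + 2*(-11)*(5 - 12) = (-6 + 81)*(-74) + 2*(-11)*(-7) = 75*(-74) + 154 = -5550 + 154 = -5396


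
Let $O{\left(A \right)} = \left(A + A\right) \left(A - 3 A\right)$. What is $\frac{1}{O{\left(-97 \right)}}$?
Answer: $- \frac{1}{37636} \approx -2.657 \cdot 10^{-5}$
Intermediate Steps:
$O{\left(A \right)} = - 4 A^{2}$ ($O{\left(A \right)} = 2 A \left(- 2 A\right) = - 4 A^{2}$)
$\frac{1}{O{\left(-97 \right)}} = \frac{1}{\left(-4\right) \left(-97\right)^{2}} = \frac{1}{\left(-4\right) 9409} = \frac{1}{-37636} = - \frac{1}{37636}$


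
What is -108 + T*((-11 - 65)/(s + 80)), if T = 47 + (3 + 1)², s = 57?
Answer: -19584/137 ≈ -142.95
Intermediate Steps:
T = 63 (T = 47 + 4² = 47 + 16 = 63)
-108 + T*((-11 - 65)/(s + 80)) = -108 + 63*((-11 - 65)/(57 + 80)) = -108 + 63*(-76/137) = -108 - 4788/137 = -19584/137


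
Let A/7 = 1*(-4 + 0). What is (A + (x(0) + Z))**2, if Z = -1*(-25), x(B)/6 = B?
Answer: 9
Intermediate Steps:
x(B) = 6*B
Z = 25
A = -28 (A = 7*(1*(-4 + 0)) = 7*(1*(-4)) = 7*(-4) = -28)
(A + (x(0) + Z))**2 = (-28 + (6*0 + 25))**2 = (-28 + (0 + 25))**2 = (-28 + 25)**2 = (-3)**2 = 9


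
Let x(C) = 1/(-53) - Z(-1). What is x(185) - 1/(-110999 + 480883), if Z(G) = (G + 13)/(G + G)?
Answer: 117253175/19603852 ≈ 5.9811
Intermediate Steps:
Z(G) = (13 + G)/(2*G) (Z(G) = (13 + G)/((2*G)) = (13 + G)*(1/(2*G)) = (13 + G)/(2*G))
x(C) = 317/53 (x(C) = 1/(-53) - (13 - 1)/(2*(-1)) = -1/53 - (-1)*12/2 = -1/53 - 1*(-6) = -1/53 + 6 = 317/53)
x(185) - 1/(-110999 + 480883) = 317/53 - 1/(-110999 + 480883) = 317/53 - 1/369884 = 117253175/19603852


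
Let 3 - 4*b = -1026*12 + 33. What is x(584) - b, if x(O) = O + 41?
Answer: -4891/2 ≈ -2445.5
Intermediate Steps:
x(O) = 41 + O
b = 6141/2 (b = 3/4 - (-1026*12 + 33)/4 = 3/4 - (-342*36 + 33)/4 = 3/4 - (-12312 + 33)/4 = 3/4 - 1/4*(-12279) = 3/4 + 12279/4 = 6141/2 ≈ 3070.5)
x(584) - b = (41 + 584) - 1*6141/2 = 625 - 6141/2 = -4891/2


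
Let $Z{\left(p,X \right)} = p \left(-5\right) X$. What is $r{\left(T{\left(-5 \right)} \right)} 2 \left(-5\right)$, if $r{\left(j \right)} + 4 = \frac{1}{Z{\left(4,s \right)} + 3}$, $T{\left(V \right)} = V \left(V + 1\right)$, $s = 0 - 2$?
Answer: $\frac{1710}{43} \approx 39.767$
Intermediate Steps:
$s = -2$ ($s = 0 - 2 = -2$)
$Z{\left(p,X \right)} = - 5 X p$ ($Z{\left(p,X \right)} = - 5 p X = - 5 X p$)
$T{\left(V \right)} = V \left(1 + V\right)$
$r{\left(j \right)} = - \frac{171}{43}$ ($r{\left(j \right)} = -4 + \frac{1}{\left(-5\right) \left(-2\right) 4 + 3} = -4 + \frac{1}{40 + 3} = -4 + \frac{1}{43} = - \frac{171}{43}$)
$r{\left(T{\left(-5 \right)} \right)} 2 \left(-5\right) = \left(- \frac{171}{43}\right) 2 \left(-5\right) = \left(- \frac{342}{43}\right) \left(-5\right) = \frac{1710}{43}$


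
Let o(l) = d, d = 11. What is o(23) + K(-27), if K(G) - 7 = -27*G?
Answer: 747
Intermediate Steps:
K(G) = 7 - 27*G
o(l) = 11
o(23) + K(-27) = 11 + (7 - 27*(-27)) = 11 + (7 + 729) = 11 + 736 = 747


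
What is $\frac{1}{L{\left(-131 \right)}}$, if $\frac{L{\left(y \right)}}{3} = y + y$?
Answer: $- \frac{1}{786} \approx -0.0012723$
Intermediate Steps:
$L{\left(y \right)} = 6 y$ ($L{\left(y \right)} = 3 \left(y + y\right) = 3 \cdot 2 y = 6 y$)
$\frac{1}{L{\left(-131 \right)}} = \frac{1}{6 \left(-131\right)} = \frac{1}{-786} = - \frac{1}{786}$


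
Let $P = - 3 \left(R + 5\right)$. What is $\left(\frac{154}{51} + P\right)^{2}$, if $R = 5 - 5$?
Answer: $\frac{373321}{2601} \approx 143.53$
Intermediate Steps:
$R = 0$ ($R = 5 - 5 = 0$)
$P = -15$ ($P = - 3 \left(0 + 5\right) = \left(-3\right) 5 = -15$)
$\left(\frac{154}{51} + P\right)^{2} = \left(\frac{154}{51} - 15\right)^{2} = \left(- \frac{611}{51}\right)^{2} = \frac{373321}{2601}$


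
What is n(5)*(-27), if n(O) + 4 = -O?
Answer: 243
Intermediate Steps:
n(O) = -4 - O
n(5)*(-27) = (-4 - 1*5)*(-27) = (-4 - 5)*(-27) = -9*(-27) = 243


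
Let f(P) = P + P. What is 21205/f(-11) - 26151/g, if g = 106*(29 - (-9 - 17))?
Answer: -2822738/2915 ≈ -968.35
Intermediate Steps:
f(P) = 2*P
g = 5830 (g = 106*(29 - 1*(-26)) = 106*(29 + 26) = 106*55 = 5830)
21205/f(-11) - 26151/g = 21205/((2*(-11))) - 26151/5830 = 21205/(-22) - 26151*1/5830 = 21205*(-1/22) - 26151/5830 = -21205/22 - 26151/5830 = -2822738/2915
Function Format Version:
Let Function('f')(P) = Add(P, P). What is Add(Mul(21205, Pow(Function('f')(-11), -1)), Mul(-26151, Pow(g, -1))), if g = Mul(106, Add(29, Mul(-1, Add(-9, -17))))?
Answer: Rational(-2822738, 2915) ≈ -968.35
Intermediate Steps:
Function('f')(P) = Mul(2, P)
g = 5830 (g = Mul(106, Add(29, Mul(-1, -26))) = Mul(106, Add(29, 26)) = Mul(106, 55) = 5830)
Add(Mul(21205, Pow(Function('f')(-11), -1)), Mul(-26151, Pow(g, -1))) = Add(Mul(21205, Pow(Mul(2, -11), -1)), Mul(-26151, Pow(5830, -1))) = Add(Mul(21205, Pow(-22, -1)), Mul(-26151, Rational(1, 5830))) = Add(Mul(21205, Rational(-1, 22)), Rational(-26151, 5830)) = Add(Rational(-21205, 22), Rational(-26151, 5830)) = Rational(-2822738, 2915)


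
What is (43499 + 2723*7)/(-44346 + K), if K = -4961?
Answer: -62560/49307 ≈ -1.2688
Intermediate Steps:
(43499 + 2723*7)/(-44346 + K) = (43499 + 2723*7)/(-44346 - 4961) = (43499 + 19061)/(-49307) = 62560*(-1/49307) = -62560/49307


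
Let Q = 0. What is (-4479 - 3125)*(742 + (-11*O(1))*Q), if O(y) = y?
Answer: -5642168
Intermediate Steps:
(-4479 - 3125)*(742 + (-11*O(1))*Q) = (-4479 - 3125)*(742 - 11*1*0) = -7604*(742 - 11*0) = -7604*(742 + 0) = -7604*742 = -5642168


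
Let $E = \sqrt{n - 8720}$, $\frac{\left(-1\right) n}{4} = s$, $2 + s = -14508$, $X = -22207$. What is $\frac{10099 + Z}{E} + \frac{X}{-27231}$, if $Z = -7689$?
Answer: $\frac{22207}{27231} + \frac{241 \sqrt{1370}}{822} \approx 11.667$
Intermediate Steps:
$s = -14510$ ($s = -2 - 14508 = -14510$)
$n = 58040$ ($n = \left(-4\right) \left(-14510\right) = 58040$)
$E = 6 \sqrt{1370}$ ($E = \sqrt{58040 - 8720} = \sqrt{49320} = 6 \sqrt{1370} \approx 222.08$)
$\frac{10099 + Z}{E} + \frac{X}{-27231} = \frac{10099 - 7689}{6 \sqrt{1370}} - \frac{22207}{-27231} = 2410 \frac{\sqrt{1370}}{8220} - - \frac{22207}{27231} = \frac{241 \sqrt{1370}}{822} + \frac{22207}{27231} = \frac{22207}{27231} + \frac{241 \sqrt{1370}}{822}$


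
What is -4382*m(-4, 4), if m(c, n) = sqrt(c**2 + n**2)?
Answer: -17528*sqrt(2) ≈ -24788.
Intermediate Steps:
-4382*m(-4, 4) = -4382*sqrt((-4)**2 + 4**2) = -4382*sqrt(16 + 16) = -17528*sqrt(2)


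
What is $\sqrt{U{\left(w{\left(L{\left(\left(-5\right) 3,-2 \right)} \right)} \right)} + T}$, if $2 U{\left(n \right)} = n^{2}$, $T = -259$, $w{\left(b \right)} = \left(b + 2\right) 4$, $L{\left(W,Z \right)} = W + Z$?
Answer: $\sqrt{1541} \approx 39.256$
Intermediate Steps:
$w{\left(b \right)} = 8 + 4 b$ ($w{\left(b \right)} = \left(2 + b\right) 4 = 8 + 4 b$)
$U{\left(n \right)} = \frac{n^{2}}{2}$
$\sqrt{U{\left(w{\left(L{\left(\left(-5\right) 3,-2 \right)} \right)} \right)} + T} = \sqrt{\frac{\left(8 + 4 \left(\left(-5\right) 3 - 2\right)\right)^{2}}{2} - 259} = \sqrt{\frac{\left(8 + 4 \left(-15 - 2\right)\right)^{2}}{2} - 259} = \sqrt{\frac{\left(8 + 4 \left(-17\right)\right)^{2}}{2} - 259} = \sqrt{\frac{\left(8 - 68\right)^{2}}{2} - 259} = \sqrt{\frac{\left(-60\right)^{2}}{2} - 259} = \sqrt{\frac{1}{2} \cdot 3600 - 259} = \sqrt{1800 - 259} = \sqrt{1541}$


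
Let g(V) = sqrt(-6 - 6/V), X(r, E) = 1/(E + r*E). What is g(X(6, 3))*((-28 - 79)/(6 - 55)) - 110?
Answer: -110 + 214*I*sqrt(33)/49 ≈ -110.0 + 25.089*I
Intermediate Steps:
X(r, E) = 1/(E + E*r)
g(X(6, 3))*((-28 - 79)/(6 - 55)) - 110 = (sqrt(6)*sqrt((-1 - 1/(3*(1 + 6)))/((1/(3*(1 + 6))))))*((-28 - 79)/(6 - 55)) - 110 = (sqrt(6)*sqrt((-1 - 1/(3*7))/(((1/3)/7))))*(-107/(-49)) - 110 = (sqrt(6)*sqrt((-1 - 1/(3*7))/(((1/3)*(1/7)))))*(-107*(-1/49)) - 110 = (sqrt(6)*sqrt((-1 - 1*1/21)/(1/21)))*(107/49) - 110 = (sqrt(6)*sqrt(21*(-1 - 1/21)))*(107/49) - 110 = (sqrt(6)*sqrt(21*(-22/21)))*(107/49) - 110 = (sqrt(6)*sqrt(-22))*(107/49) - 110 = (sqrt(6)*(I*sqrt(22)))*(107/49) - 110 = (2*I*sqrt(33))*(107/49) - 110 = 214*I*sqrt(33)/49 - 110 = -110 + 214*I*sqrt(33)/49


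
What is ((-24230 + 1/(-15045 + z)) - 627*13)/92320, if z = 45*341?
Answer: -9714299/27696000 ≈ -0.35075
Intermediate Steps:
z = 15345
((-24230 + 1/(-15045 + z)) - 627*13)/92320 = ((-24230 + 1/(-15045 + 15345)) - 627*13)/92320 = ((-24230 + 1/300) - 8151)*(1/92320) = (-7268999/300 - 8151)*(1/92320) = -9714299/300*1/92320 = -9714299/27696000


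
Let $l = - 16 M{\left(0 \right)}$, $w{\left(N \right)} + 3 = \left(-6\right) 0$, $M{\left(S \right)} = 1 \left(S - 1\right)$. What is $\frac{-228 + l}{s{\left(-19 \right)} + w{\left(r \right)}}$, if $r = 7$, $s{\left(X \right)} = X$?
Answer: $\frac{106}{11} \approx 9.6364$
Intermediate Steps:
$M{\left(S \right)} = -1 + S$ ($M{\left(S \right)} = 1 \left(-1 + S\right) = -1 + S$)
$w{\left(N \right)} = -3$ ($w{\left(N \right)} = -3 - 0 = -3 + 0 = -3$)
$l = 16$ ($l = - 16 \left(-1 + 0\right) = \left(-16\right) \left(-1\right) = 16$)
$\frac{-228 + l}{s{\left(-19 \right)} + w{\left(r \right)}} = \frac{-228 + 16}{-19 - 3} = - \frac{212}{-22} = \left(-212\right) \left(- \frac{1}{22}\right) = \frac{106}{11}$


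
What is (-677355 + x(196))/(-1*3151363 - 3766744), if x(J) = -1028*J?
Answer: 125549/988301 ≈ 0.12704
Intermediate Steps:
(-677355 + x(196))/(-1*3151363 - 3766744) = (-677355 - 1028*196)/(-1*3151363 - 3766744) = (-677355 - 201488)/(-3151363 - 3766744) = -878843/(-6918107) = -878843*(-1/6918107) = 125549/988301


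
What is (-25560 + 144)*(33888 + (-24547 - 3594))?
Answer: -146065752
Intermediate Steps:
(-25560 + 144)*(33888 + (-24547 - 3594)) = -25416*(33888 - 28141) = -25416*5747 = -146065752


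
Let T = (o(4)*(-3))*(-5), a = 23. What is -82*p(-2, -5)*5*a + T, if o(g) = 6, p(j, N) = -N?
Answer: -47060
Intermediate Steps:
T = 90 (T = (6*(-3))*(-5) = -18*(-5) = 90)
-82*p(-2, -5)*5*a + T = -82*-1*(-5)*5*23 + 90 = -82*5*5*23 + 90 = -2050*23 + 90 = -82*575 + 90 = -47150 + 90 = -47060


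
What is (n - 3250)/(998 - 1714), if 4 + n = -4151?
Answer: 7405/716 ≈ 10.342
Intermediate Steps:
n = -4155 (n = -4 - 4151 = -4155)
(n - 3250)/(998 - 1714) = (-4155 - 3250)/(998 - 1714) = -7405/(-716) = -7405*(-1/716) = 7405/716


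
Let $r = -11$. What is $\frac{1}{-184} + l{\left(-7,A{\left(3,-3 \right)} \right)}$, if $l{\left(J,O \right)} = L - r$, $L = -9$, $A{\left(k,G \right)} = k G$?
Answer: $\frac{367}{184} \approx 1.9946$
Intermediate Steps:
$A{\left(k,G \right)} = G k$
$l{\left(J,O \right)} = 2$ ($l{\left(J,O \right)} = -9 - -11 = -9 + 11 = 2$)
$\frac{1}{-184} + l{\left(-7,A{\left(3,-3 \right)} \right)} = \frac{1}{-184} + 2 = - \frac{1}{184} + 2 = \frac{367}{184}$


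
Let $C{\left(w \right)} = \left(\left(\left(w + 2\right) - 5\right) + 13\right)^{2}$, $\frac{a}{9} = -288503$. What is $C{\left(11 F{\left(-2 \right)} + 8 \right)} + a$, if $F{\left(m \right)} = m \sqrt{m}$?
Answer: $-2597171 - 792 i \sqrt{2} \approx -2.5972 \cdot 10^{6} - 1120.1 i$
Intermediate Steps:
$F{\left(m \right)} = m^{\frac{3}{2}}$
$a = -2596527$ ($a = 9 \left(-288503\right) = -2596527$)
$C{\left(w \right)} = \left(10 + w\right)^{2}$ ($C{\left(w \right)} = \left(\left(\left(2 + w\right) - 5\right) + 13\right)^{2} = \left(\left(-3 + w\right) + 13\right)^{2} = \left(10 + w\right)^{2}$)
$C{\left(11 F{\left(-2 \right)} + 8 \right)} + a = \left(10 + \left(11 \left(-2\right)^{\frac{3}{2}} + 8\right)\right)^{2} - 2596527 = \left(10 + \left(11 \left(- 2 i \sqrt{2}\right) + 8\right)\right)^{2} - 2596527 = \left(10 + \left(- 22 i \sqrt{2} + 8\right)\right)^{2} - 2596527 = \left(10 + \left(8 - 22 i \sqrt{2}\right)\right)^{2} - 2596527 = \left(18 - 22 i \sqrt{2}\right)^{2} - 2596527 = -2596527 + \left(18 - 22 i \sqrt{2}\right)^{2}$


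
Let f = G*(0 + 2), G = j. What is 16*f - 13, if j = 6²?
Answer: 1139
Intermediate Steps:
j = 36
G = 36
f = 72 (f = 36*(0 + 2) = 36*2 = 72)
16*f - 13 = 16*72 - 13 = 1152 - 13 = 1139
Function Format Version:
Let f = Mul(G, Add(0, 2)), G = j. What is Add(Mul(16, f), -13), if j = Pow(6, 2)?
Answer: 1139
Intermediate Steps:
j = 36
G = 36
f = 72 (f = Mul(36, Add(0, 2)) = Mul(36, 2) = 72)
Add(Mul(16, f), -13) = Add(Mul(16, 72), -13) = Add(1152, -13) = 1139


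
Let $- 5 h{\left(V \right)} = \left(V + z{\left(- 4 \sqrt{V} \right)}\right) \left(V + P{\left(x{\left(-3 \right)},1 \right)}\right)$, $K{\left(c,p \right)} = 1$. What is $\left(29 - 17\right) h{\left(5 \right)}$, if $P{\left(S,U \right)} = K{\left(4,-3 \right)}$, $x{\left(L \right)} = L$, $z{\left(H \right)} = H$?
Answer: $-72 + \frac{288 \sqrt{5}}{5} \approx 56.797$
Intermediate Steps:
$P{\left(S,U \right)} = 1$
$h{\left(V \right)} = - \frac{\left(1 + V\right) \left(V - 4 \sqrt{V}\right)}{5}$ ($h{\left(V \right)} = - \frac{\left(V - 4 \sqrt{V}\right) \left(V + 1\right)}{5} = - \frac{\left(V - 4 \sqrt{V}\right) \left(1 + V\right)}{5} = - \frac{\left(1 + V\right) \left(V - 4 \sqrt{V}\right)}{5}$)
$\left(29 - 17\right) h{\left(5 \right)} = \left(29 - 17\right) \left(\left(- \frac{1}{5}\right) 5 - \frac{5^{2}}{5} + \frac{4 \sqrt{5}}{5} + \frac{4 \cdot 5^{\frac{3}{2}}}{5}\right) = 12 \left(-1 - 5 + \frac{4 \sqrt{5}}{5} + \frac{4 \cdot 5 \sqrt{5}}{5}\right) = 12 \left(-1 - 5 + \frac{4 \sqrt{5}}{5} + 4 \sqrt{5}\right) = 12 \left(-6 + \frac{24 \sqrt{5}}{5}\right) = -72 + \frac{288 \sqrt{5}}{5}$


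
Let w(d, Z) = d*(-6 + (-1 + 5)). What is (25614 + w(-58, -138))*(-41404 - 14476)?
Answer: -1437792400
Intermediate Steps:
w(d, Z) = -2*d (w(d, Z) = d*(-6 + 4) = d*(-2) = -2*d)
(25614 + w(-58, -138))*(-41404 - 14476) = (25614 - 2*(-58))*(-41404 - 14476) = (25614 + 116)*(-55880) = 25730*(-55880) = -1437792400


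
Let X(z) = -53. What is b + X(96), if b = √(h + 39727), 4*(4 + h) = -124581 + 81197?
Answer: -53 + √28877 ≈ 116.93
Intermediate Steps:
h = -10850 (h = -4 + (-124581 + 81197)/4 = -4 + (¼)*(-43384) = -4 - 10846 = -10850)
b = √28877 (b = √(-10850 + 39727) = √28877 ≈ 169.93)
b + X(96) = √28877 - 53 = -53 + √28877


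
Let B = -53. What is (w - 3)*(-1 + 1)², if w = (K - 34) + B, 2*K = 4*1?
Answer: 0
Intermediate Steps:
K = 2 (K = (4*1)/2 = (½)*4 = 2)
w = -85 (w = (2 - 34) - 53 = -32 - 53 = -85)
(w - 3)*(-1 + 1)² = (-85 - 3)*(-1 + 1)² = -88*0² = -88*0 = 0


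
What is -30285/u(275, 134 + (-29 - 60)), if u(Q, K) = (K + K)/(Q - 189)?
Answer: -28939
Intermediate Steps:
u(Q, K) = 2*K/(-189 + Q) (u(Q, K) = (2*K)/(-189 + Q) = 2*K/(-189 + Q))
-30285/u(275, 134 + (-29 - 60)) = -30285*(-189 + 275)/(2*(134 + (-29 - 60))) = -30285*43/(134 - 89) = -30285/(2*45*(1/86)) = -30285/45/43 = -30285*43/45 = -28939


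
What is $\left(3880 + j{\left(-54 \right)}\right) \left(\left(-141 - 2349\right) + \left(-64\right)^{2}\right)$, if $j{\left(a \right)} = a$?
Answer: $6144556$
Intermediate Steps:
$\left(3880 + j{\left(-54 \right)}\right) \left(\left(-141 - 2349\right) + \left(-64\right)^{2}\right) = \left(3880 - 54\right) \left(\left(-141 - 2349\right) + \left(-64\right)^{2}\right) = 3826 \left(\left(-141 - 2349\right) + 4096\right) = 3826 \left(-2490 + 4096\right) = 3826 \cdot 1606 = 6144556$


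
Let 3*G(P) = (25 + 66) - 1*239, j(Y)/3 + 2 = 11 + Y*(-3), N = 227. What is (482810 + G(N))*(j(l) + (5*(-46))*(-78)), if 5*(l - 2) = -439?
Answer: 45232743424/5 ≈ 9.0466e+9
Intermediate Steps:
l = -429/5 (l = 2 + (⅕)*(-439) = 2 - 439/5 = -429/5 ≈ -85.800)
j(Y) = 27 - 9*Y (j(Y) = -6 + 3*(11 + Y*(-3)) = -6 + 3*(11 - 3*Y) = -6 + (33 - 9*Y) = 27 - 9*Y)
G(P) = -148/3 (G(P) = ((25 + 66) - 1*239)/3 = (91 - 239)/3 = (⅓)*(-148) = -148/3)
(482810 + G(N))*(j(l) + (5*(-46))*(-78)) = (482810 - 148/3)*((27 - 9*(-429/5)) + (5*(-46))*(-78)) = 1448282*((27 + 3861/5) - 230*(-78))/3 = 1448282*(3996/5 + 17940)/3 = (1448282/3)*(93696/5) = 45232743424/5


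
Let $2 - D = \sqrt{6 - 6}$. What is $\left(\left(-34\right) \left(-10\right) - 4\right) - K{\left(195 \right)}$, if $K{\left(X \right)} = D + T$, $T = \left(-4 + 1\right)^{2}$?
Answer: $325$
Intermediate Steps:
$D = 2$ ($D = 2 - \sqrt{6 - 6} = 2 - \sqrt{0} = 2 - 0 = 2 + 0 = 2$)
$T = 9$ ($T = \left(-3\right)^{2} = 9$)
$K{\left(X \right)} = 11$ ($K{\left(X \right)} = 2 + 9 = 11$)
$\left(\left(-34\right) \left(-10\right) - 4\right) - K{\left(195 \right)} = \left(\left(-34\right) \left(-10\right) - 4\right) - 11 = \left(340 - 4\right) - 11 = 336 - 11 = 325$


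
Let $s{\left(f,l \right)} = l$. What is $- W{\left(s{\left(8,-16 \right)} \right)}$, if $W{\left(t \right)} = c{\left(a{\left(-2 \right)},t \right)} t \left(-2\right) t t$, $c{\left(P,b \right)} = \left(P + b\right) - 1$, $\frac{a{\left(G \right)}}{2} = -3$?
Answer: $188416$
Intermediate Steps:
$a{\left(G \right)} = -6$ ($a{\left(G \right)} = 2 \left(-3\right) = -6$)
$c{\left(P,b \right)} = -1 + P + b$
$W{\left(t \right)} = - 2 t^{3} \left(-7 + t\right)$ ($W{\left(t \right)} = \left(-1 - 6 + t\right) t \left(-2\right) t t = \left(-7 + t\right) t \left(-2\right) t t = t \left(-7 + t\right) \left(-2\right) t t = - 2 t \left(-7 + t\right) t t = - 2 t^{2} \left(-7 + t\right) t = - 2 t^{3} \left(-7 + t\right)$)
$- W{\left(s{\left(8,-16 \right)} \right)} = - 2 \left(-16\right)^{3} \left(7 - -16\right) = - 2 \left(-4096\right) \left(7 + 16\right) = - 2 \left(-4096\right) 23 = \left(-1\right) \left(-188416\right) = 188416$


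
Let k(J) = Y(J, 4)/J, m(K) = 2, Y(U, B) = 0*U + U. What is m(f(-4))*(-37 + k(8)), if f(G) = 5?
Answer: -72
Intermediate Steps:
Y(U, B) = U (Y(U, B) = 0 + U = U)
k(J) = 1 (k(J) = J/J = 1)
m(f(-4))*(-37 + k(8)) = 2*(-37 + 1) = 2*(-36) = -72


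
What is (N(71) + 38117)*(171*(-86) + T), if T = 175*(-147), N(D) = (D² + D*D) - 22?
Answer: -1947844287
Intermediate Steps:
N(D) = -22 + 2*D² (N(D) = (D² + D²) - 22 = 2*D² - 22 = -22 + 2*D²)
T = -25725
(N(71) + 38117)*(171*(-86) + T) = ((-22 + 2*71²) + 38117)*(171*(-86) - 25725) = ((-22 + 2*5041) + 38117)*(-14706 - 25725) = ((-22 + 10082) + 38117)*(-40431) = (10060 + 38117)*(-40431) = 48177*(-40431) = -1947844287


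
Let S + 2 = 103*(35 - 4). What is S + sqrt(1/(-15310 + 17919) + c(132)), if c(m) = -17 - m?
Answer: 3191 + 2*I*sqrt(253555665)/2609 ≈ 3191.0 + 12.207*I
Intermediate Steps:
S = 3191 (S = -2 + 103*(35 - 4) = -2 + 103*31 = -2 + 3193 = 3191)
S + sqrt(1/(-15310 + 17919) + c(132)) = 3191 + sqrt(1/(-15310 + 17919) + (-17 - 1*132)) = 3191 + sqrt(1/2609 + (-17 - 132)) = 3191 + sqrt(1/2609 - 149) = 3191 + sqrt(-388740/2609) = 3191 + 2*I*sqrt(253555665)/2609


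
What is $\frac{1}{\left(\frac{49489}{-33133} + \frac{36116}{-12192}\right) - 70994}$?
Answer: $- \frac{100989384}{7170090328025} \approx -1.4085 \cdot 10^{-5}$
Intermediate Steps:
$\frac{1}{\left(\frac{49489}{-33133} + \frac{36116}{-12192}\right) - 70994} = \frac{1}{\left(49489 \left(- \frac{1}{33133}\right) + 36116 \left(- \frac{1}{12192}\right)\right) - 70994} = \frac{1}{\left(- \frac{49489}{33133} - \frac{9029}{3048}\right) - 70994} = \frac{1}{- \frac{450000329}{100989384} - 70994} = \frac{1}{- \frac{7170090328025}{100989384}} = - \frac{100989384}{7170090328025}$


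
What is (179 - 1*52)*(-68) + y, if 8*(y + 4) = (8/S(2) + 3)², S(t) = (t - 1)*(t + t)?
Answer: -69095/8 ≈ -8636.9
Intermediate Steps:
S(t) = 2*t*(-1 + t) (S(t) = (-1 + t)*(2*t) = 2*t*(-1 + t))
y = -7/8 (y = -4 + (8/((2*2*(-1 + 2))) + 3)²/8 = -4 + (8/((2*2*1)) + 3)²/8 = -4 + (8/4 + 3)²/8 = -4 + (8*(¼) + 3)²/8 = -4 + (2 + 3)²/8 = -4 + (⅛)*5² = -4 + (⅛)*25 = -4 + 25/8 = -7/8 ≈ -0.87500)
(179 - 1*52)*(-68) + y = (179 - 1*52)*(-68) - 7/8 = (179 - 52)*(-68) - 7/8 = 127*(-68) - 7/8 = -8636 - 7/8 = -69095/8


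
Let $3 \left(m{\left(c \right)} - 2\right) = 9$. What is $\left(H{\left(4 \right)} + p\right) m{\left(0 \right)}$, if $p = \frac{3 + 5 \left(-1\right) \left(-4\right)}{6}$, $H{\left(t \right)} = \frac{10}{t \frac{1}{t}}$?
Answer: $\frac{415}{6} \approx 69.167$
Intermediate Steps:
$H{\left(t \right)} = 10$ ($H{\left(t \right)} = \frac{10}{1} = 10 \cdot 1 = 10$)
$m{\left(c \right)} = 5$ ($m{\left(c \right)} = 2 + \frac{1}{3} \cdot 9 = 2 + 3 = 5$)
$p = \frac{23}{6}$ ($p = \frac{3 - -20}{6} = \frac{3 + 20}{6} = \frac{1}{6} \cdot 23 = \frac{23}{6} \approx 3.8333$)
$\left(H{\left(4 \right)} + p\right) m{\left(0 \right)} = \left(10 + \frac{23}{6}\right) 5 = \frac{83}{6} \cdot 5 = \frac{415}{6}$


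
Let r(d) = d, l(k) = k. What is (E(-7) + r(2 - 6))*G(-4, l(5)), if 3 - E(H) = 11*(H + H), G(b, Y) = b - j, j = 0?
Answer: -612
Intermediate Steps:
G(b, Y) = b (G(b, Y) = b - 1*0 = b + 0 = b)
E(H) = 3 - 22*H (E(H) = 3 - 11*(H + H) = 3 - 11*2*H = 3 - 22*H)
(E(-7) + r(2 - 6))*G(-4, l(5)) = ((3 - 22*(-7)) + (2 - 6))*(-4) = ((3 + 154) - 4)*(-4) = (157 - 4)*(-4) = 153*(-4) = -612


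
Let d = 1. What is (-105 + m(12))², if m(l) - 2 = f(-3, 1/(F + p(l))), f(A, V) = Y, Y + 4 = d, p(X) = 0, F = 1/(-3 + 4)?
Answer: 11236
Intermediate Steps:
F = 1 (F = 1/1 = 1)
Y = -3 (Y = -4 + 1 = -3)
f(A, V) = -3
m(l) = -1 (m(l) = 2 - 3 = -1)
(-105 + m(12))² = (-105 - 1)² = (-106)² = 11236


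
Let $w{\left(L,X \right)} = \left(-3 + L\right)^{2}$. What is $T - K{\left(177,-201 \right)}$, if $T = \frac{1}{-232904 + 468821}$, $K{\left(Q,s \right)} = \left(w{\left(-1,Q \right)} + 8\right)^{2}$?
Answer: $- \frac{135888191}{235917} \approx -576.0$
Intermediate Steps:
$K{\left(Q,s \right)} = 576$ ($K{\left(Q,s \right)} = \left(\left(-3 - 1\right)^{2} + 8\right)^{2} = \left(\left(-4\right)^{2} + 8\right)^{2} = \left(16 + 8\right)^{2} = 24^{2} = 576$)
$T = \frac{1}{235917} \approx 4.2388 \cdot 10^{-6}$
$T - K{\left(177,-201 \right)} = \frac{1}{235917} - 576 = - \frac{135888191}{235917}$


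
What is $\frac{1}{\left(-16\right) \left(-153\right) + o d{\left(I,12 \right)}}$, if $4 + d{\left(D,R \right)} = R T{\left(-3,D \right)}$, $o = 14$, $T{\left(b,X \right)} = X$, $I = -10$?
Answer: $\frac{1}{712} \approx 0.0014045$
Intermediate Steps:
$d{\left(D,R \right)} = -4 + D R$ ($d{\left(D,R \right)} = -4 + R D = -4 + D R$)
$\frac{1}{\left(-16\right) \left(-153\right) + o d{\left(I,12 \right)}} = \frac{1}{\left(-16\right) \left(-153\right) + 14 \left(-4 - 120\right)} = \frac{1}{2448 + 14 \left(-4 - 120\right)} = \frac{1}{2448 + 14 \left(-124\right)} = \frac{1}{2448 - 1736} = \frac{1}{712}$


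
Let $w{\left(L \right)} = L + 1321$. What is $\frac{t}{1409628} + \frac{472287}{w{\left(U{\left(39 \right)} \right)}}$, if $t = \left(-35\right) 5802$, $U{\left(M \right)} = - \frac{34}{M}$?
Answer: $\frac{4325625855209}{12095782930} \approx 357.61$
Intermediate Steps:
$t = -203070$
$w{\left(L \right)} = 1321 + L$
$\frac{t}{1409628} + \frac{472287}{w{\left(U{\left(39 \right)} \right)}} = - \frac{203070}{1409628} + \frac{472287}{1321 - \frac{34}{39}} = \left(-203070\right) \frac{1}{1409628} + \frac{472287}{1321 - \frac{34}{39}} = - \frac{33845}{234938} + \frac{472287}{1321 - \frac{34}{39}} = - \frac{33845}{234938} + \frac{472287}{\frac{51485}{39}} = - \frac{33845}{234938} + 472287 \cdot \frac{39}{51485} = - \frac{33845}{234938} + \frac{18419193}{51485} = \frac{4325625855209}{12095782930}$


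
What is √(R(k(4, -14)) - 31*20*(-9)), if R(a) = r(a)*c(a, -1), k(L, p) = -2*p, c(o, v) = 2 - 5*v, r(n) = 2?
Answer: √5594 ≈ 74.793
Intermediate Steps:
R(a) = 14 (R(a) = 2*(2 - 5*(-1)) = 2*(2 + 5) = 2*7 = 14)
√(R(k(4, -14)) - 31*20*(-9)) = √(14 - 31*20*(-9)) = √(14 - 620*(-9)) = √(14 + 5580) = √5594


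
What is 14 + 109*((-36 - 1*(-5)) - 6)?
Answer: -4019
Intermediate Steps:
14 + 109*((-36 - 1*(-5)) - 6) = 14 + 109*((-36 + 5) - 6) = 14 + 109*(-31 - 6) = 14 + 109*(-37) = 14 - 4033 = -4019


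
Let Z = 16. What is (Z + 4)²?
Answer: 400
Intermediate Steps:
(Z + 4)² = (16 + 4)² = 20² = 400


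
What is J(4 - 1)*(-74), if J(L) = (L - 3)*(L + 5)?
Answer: 0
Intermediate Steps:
J(L) = (-3 + L)*(5 + L)
J(4 - 1)*(-74) = (-15 + (4 - 1)² + 2*(4 - 1))*(-74) = (-15 + 3² + 2*3)*(-74) = (-15 + 9 + 6)*(-74) = 0*(-74) = 0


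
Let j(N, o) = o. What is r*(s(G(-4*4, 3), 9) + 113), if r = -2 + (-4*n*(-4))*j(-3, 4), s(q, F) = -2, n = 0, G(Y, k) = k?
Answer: -222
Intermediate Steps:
r = -2 (r = -2 + (-4*0*(-4))*4 = -2 + (0*(-4))*4 = -2 + 0*4 = -2 + 0 = -2)
r*(s(G(-4*4, 3), 9) + 113) = -2*(-2 + 113) = -2*111 = -222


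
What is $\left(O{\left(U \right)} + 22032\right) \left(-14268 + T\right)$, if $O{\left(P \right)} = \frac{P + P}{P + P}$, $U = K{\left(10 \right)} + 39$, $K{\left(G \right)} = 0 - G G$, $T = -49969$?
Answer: $-1415333821$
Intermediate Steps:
$K{\left(G \right)} = - G^{2}$ ($K{\left(G \right)} = 0 - G^{2} = - G^{2}$)
$U = -61$ ($U = - 10^{2} + 39 = \left(-1\right) 100 + 39 = -100 + 39 = -61$)
$O{\left(P \right)} = 1$ ($O{\left(P \right)} = \frac{2 P}{2 P} = 2 P \frac{1}{2 P} = 1$)
$\left(O{\left(U \right)} + 22032\right) \left(-14268 + T\right) = \left(1 + 22032\right) \left(-14268 - 49969\right) = 22033 \left(-64237\right) = -1415333821$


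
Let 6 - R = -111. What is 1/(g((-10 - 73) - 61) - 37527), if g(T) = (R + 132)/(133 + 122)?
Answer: -85/3189712 ≈ -2.6648e-5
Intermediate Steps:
R = 117 (R = 6 - 1*(-111) = 6 + 111 = 117)
g(T) = 83/85 (g(T) = (117 + 132)/(133 + 122) = 249/255 = 249*(1/255) = 83/85)
1/(g((-10 - 73) - 61) - 37527) = 1/(83/85 - 37527) = 1/(-3189712/85) = -85/3189712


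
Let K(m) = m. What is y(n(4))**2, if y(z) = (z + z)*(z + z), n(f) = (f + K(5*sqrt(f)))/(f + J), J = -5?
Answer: 614656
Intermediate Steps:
n(f) = (f + 5*sqrt(f))/(-5 + f) (n(f) = (f + 5*sqrt(f))/(f - 5) = (f + 5*sqrt(f))/(-5 + f))
y(z) = 4*z**2 (y(z) = (2*z)*(2*z) = 4*z**2)
y(n(4))**2 = (4*((4 + 5*sqrt(4))/(-5 + 4))**2)**2 = (4*((4 + 5*2)/(-1))**2)**2 = (4*(-(4 + 10))**2)**2 = (4*(-1*14)**2)**2 = (4*(-14)**2)**2 = (4*196)**2 = 784**2 = 614656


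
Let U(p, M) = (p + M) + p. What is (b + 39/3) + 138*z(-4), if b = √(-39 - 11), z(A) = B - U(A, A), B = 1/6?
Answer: 1692 + 5*I*√2 ≈ 1692.0 + 7.0711*I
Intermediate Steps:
U(p, M) = M + 2*p (U(p, M) = (M + p) + p = M + 2*p)
B = ⅙ (B = 1*(⅙) = ⅙ ≈ 0.16667)
z(A) = ⅙ - 3*A (z(A) = ⅙ - (A + 2*A) = ⅙ - 3*A)
b = 5*I*√2 (b = √(-50) = 5*I*√2 ≈ 7.0711*I)
(b + 39/3) + 138*z(-4) = (5*I*√2 + 39/3) + 138*(⅙ - 3*(-4)) = (5*I*√2 + 39*(⅓)) + 138*(⅙ + 12) = (5*I*√2 + 13) + 138*(73/6) = (13 + 5*I*√2) + 1679 = 1692 + 5*I*√2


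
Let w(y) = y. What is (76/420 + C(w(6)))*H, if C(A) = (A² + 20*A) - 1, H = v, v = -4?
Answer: -65176/105 ≈ -620.72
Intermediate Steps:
H = -4
C(A) = -1 + A² + 20*A
(76/420 + C(w(6)))*H = (76/420 + (-1 + 6² + 20*6))*(-4) = (76*(1/420) + (-1 + 36 + 120))*(-4) = (19/105 + 155)*(-4) = (16294/105)*(-4) = -65176/105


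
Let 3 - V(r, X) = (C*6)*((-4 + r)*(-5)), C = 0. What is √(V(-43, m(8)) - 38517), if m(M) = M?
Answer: 7*I*√786 ≈ 196.25*I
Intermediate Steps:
V(r, X) = 3 (V(r, X) = 3 - 0*6*(-4 + r)*(-5) = 3 - 0*(20 - 5*r) = 3 - 1*0 = 3 + 0 = 3)
√(V(-43, m(8)) - 38517) = √(3 - 38517) = √(-38514) = 7*I*√786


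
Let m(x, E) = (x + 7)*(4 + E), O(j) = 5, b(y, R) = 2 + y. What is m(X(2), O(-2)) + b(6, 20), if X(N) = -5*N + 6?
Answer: 35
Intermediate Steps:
X(N) = 6 - 5*N
m(x, E) = (4 + E)*(7 + x) (m(x, E) = (7 + x)*(4 + E) = (4 + E)*(7 + x))
m(X(2), O(-2)) + b(6, 20) = (28 + 4*(6 - 5*2) + 7*5 + 5*(6 - 5*2)) + (2 + 6) = (28 + 4*(6 - 10) + 35 + 5*(6 - 10)) + 8 = (28 + 4*(-4) + 35 + 5*(-4)) + 8 = (28 - 16 + 35 - 20) + 8 = 27 + 8 = 35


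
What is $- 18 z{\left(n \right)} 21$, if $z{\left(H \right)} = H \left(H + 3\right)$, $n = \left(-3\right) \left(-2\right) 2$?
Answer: $-68040$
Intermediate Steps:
$n = 12$ ($n = 6 \cdot 2 = 12$)
$z{\left(H \right)} = H \left(3 + H\right)$
$- 18 z{\left(n \right)} 21 = - 18 \cdot 12 \left(3 + 12\right) 21 = - 18 \cdot 12 \cdot 15 \cdot 21 = \left(-18\right) 180 \cdot 21 = \left(-3240\right) 21 = -68040$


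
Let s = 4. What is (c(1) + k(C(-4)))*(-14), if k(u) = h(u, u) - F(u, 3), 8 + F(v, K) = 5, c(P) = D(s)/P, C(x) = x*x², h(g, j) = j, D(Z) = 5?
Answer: 784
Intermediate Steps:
C(x) = x³
c(P) = 5/P
F(v, K) = -3 (F(v, K) = -8 + 5 = -3)
k(u) = 3 + u (k(u) = u - 1*(-3) = u + 3 = 3 + u)
(c(1) + k(C(-4)))*(-14) = (5/1 + (3 + (-4)³))*(-14) = (5*1 + (3 - 64))*(-14) = (5 - 61)*(-14) = -56*(-14) = 784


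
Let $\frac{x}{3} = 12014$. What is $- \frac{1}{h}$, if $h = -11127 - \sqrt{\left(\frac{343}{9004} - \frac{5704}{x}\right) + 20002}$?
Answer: $\frac{1805479081668}{20086320215015873} - \frac{2 \sqrt{131655670283995868973}}{20086320215015873} \approx 8.8744 \cdot 10^{-5}$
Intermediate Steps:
$x = 36042$ ($x = 3 \cdot 12014 = 36042$)
$h = -11127 - \frac{\sqrt{131655670283995868973}}{81130542}$ ($h = -11127 - \sqrt{\left(\frac{343}{9004} - \frac{5704}{36042}\right) + 20002} = -11127 - \sqrt{\left(343 \cdot \frac{1}{9004} - \frac{2852}{18021}\right) + 20002} = -11127 - \sqrt{\left(\frac{343}{9004} - \frac{2852}{18021}\right) + 20002} = -11127 - \sqrt{- \frac{19498205}{162261084} + 20002} = -11127 - \sqrt{\frac{3245526703963}{162261084}} = -11127 - \frac{\sqrt{131655670283995868973}}{81130542} \approx -11268.0$)
$- \frac{1}{h} = - \frac{1}{-11127 - \frac{\sqrt{131655670283995868973}}{81130542}}$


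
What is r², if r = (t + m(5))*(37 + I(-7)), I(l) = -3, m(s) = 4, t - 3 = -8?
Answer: 1156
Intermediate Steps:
t = -5 (t = 3 - 8 = -5)
r = -34 (r = (-5 + 4)*(37 - 3) = -1*34 = -34)
r² = (-34)² = 1156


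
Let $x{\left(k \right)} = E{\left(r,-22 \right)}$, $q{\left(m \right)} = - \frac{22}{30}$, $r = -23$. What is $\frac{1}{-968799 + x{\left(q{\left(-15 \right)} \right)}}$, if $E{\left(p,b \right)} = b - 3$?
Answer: $- \frac{1}{968824} \approx -1.0322 \cdot 10^{-6}$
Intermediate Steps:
$q{\left(m \right)} = - \frac{11}{15}$ ($q{\left(m \right)} = \left(-22\right) \frac{1}{30} = - \frac{11}{15}$)
$E{\left(p,b \right)} = -3 + b$
$x{\left(k \right)} = -25$ ($x{\left(k \right)} = -3 - 22 = -25$)
$\frac{1}{-968799 + x{\left(q{\left(-15 \right)} \right)}} = \frac{1}{-968799 - 25} = \frac{1}{-968824} = - \frac{1}{968824}$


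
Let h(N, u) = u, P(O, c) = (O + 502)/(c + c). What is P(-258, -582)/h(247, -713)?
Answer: 61/207483 ≈ 0.00029400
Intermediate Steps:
P(O, c) = (502 + O)/(2*c) (P(O, c) = (502 + O)/((2*c)) = (502 + O)*(1/(2*c)) = (502 + O)/(2*c))
P(-258, -582)/h(247, -713) = ((½)*(502 - 258)/(-582))/(-713) = ((½)*(-1/582)*244)*(-1/713) = -61/291*(-1/713) = 61/207483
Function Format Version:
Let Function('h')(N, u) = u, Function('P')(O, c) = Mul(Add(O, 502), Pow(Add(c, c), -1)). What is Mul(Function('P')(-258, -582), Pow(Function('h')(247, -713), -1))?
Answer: Rational(61, 207483) ≈ 0.00029400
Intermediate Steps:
Function('P')(O, c) = Mul(Rational(1, 2), Pow(c, -1), Add(502, O)) (Function('P')(O, c) = Mul(Add(502, O), Pow(Mul(2, c), -1)) = Mul(Add(502, O), Mul(Rational(1, 2), Pow(c, -1))) = Mul(Rational(1, 2), Pow(c, -1), Add(502, O)))
Mul(Function('P')(-258, -582), Pow(Function('h')(247, -713), -1)) = Mul(Mul(Rational(1, 2), Pow(-582, -1), Add(502, -258)), Pow(-713, -1)) = Mul(Mul(Rational(1, 2), Rational(-1, 582), 244), Rational(-1, 713)) = Mul(Rational(-61, 291), Rational(-1, 713)) = Rational(61, 207483)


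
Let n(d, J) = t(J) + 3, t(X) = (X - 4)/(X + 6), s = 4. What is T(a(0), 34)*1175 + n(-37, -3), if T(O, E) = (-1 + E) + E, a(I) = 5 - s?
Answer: 236177/3 ≈ 78726.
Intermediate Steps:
a(I) = 1 (a(I) = 5 - 1*4 = 5 - 4 = 1)
t(X) = (-4 + X)/(6 + X)
T(O, E) = -1 + 2*E
n(d, J) = 3 + (-4 + J)/(6 + J) (n(d, J) = (-4 + J)/(6 + J) + 3 = 3 + (-4 + J)/(6 + J))
T(a(0), 34)*1175 + n(-37, -3) = (-1 + 2*34)*1175 + 2*(7 + 2*(-3))/(6 - 3) = (-1 + 68)*1175 + 2*(7 - 6)/3 = 67*1175 + 2*(⅓)*1 = 78725 + ⅔ = 236177/3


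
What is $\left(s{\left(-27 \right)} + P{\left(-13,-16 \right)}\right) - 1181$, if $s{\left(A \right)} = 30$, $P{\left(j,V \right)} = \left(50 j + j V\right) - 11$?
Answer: $-1604$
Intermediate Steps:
$P{\left(j,V \right)} = -11 + 50 j + V j$ ($P{\left(j,V \right)} = \left(50 j + V j\right) - 11 = -11 + 50 j + V j$)
$\left(s{\left(-27 \right)} + P{\left(-13,-16 \right)}\right) - 1181 = \left(30 - 453\right) - 1181 = -423 - 1181 = -1604$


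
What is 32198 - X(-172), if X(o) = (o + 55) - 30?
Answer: 32345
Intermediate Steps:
X(o) = 25 + o (X(o) = (55 + o) - 30 = 25 + o)
32198 - X(-172) = 32198 - (25 - 172) = 32198 - 1*(-147) = 32198 + 147 = 32345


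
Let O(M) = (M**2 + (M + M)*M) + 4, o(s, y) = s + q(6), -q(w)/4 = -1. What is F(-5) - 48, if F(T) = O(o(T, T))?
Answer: -41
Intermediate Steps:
q(w) = 4 (q(w) = -4*(-1) = 4)
o(s, y) = 4 + s (o(s, y) = s + 4 = 4 + s)
O(M) = 4 + 3*M**2 (O(M) = (M**2 + (2*M)*M) + 4 = (M**2 + 2*M**2) + 4 = 3*M**2 + 4 = 4 + 3*M**2)
F(T) = 4 + 3*(4 + T)**2
F(-5) - 48 = (4 + 3*(4 - 5)**2) - 48 = (4 + 3*(-1)**2) - 48 = (4 + 3*1) - 48 = (4 + 3) - 48 = 7 - 48 = -41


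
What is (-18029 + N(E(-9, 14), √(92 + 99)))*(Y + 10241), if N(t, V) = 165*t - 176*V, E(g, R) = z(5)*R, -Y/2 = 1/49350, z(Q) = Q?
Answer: -1637221750846/24675 - 44474614624*√191/24675 ≈ -9.1261e+7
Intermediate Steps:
Y = -1/24675 (Y = -2/49350 = -2*1/49350 = -1/24675 ≈ -4.0527e-5)
E(g, R) = 5*R
N(t, V) = -176*V + 165*t
(-18029 + N(E(-9, 14), √(92 + 99)))*(Y + 10241) = (-18029 + (-176*√(92 + 99) + 165*(5*14)))*(-1/24675 + 10241) = (-18029 + (-176*√191 + 165*70))*(252696674/24675) = (-18029 + (-176*√191 + 11550))*(252696674/24675) = (-18029 + (11550 - 176*√191))*(252696674/24675) = (-6479 - 176*√191)*(252696674/24675) = -1637221750846/24675 - 44474614624*√191/24675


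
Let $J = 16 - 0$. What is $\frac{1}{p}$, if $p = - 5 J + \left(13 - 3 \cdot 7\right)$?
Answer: $- \frac{1}{88} \approx -0.011364$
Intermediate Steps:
$J = 16$ ($J = 16 + 0 = 16$)
$p = -88$ ($p = \left(-5\right) 16 + \left(13 - 3 \cdot 7\right) = -80 + \left(13 - 21\right) = -80 - 8 = -88$)
$\frac{1}{p} = \frac{1}{-88} = - \frac{1}{88}$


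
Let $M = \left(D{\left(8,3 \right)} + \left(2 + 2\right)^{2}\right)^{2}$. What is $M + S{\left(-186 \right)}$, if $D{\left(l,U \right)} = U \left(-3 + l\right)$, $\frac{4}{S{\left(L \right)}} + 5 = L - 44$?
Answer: $\frac{225831}{235} \approx 960.98$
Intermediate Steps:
$S{\left(L \right)} = \frac{4}{-49 + L}$ ($S{\left(L \right)} = \frac{4}{-5 + \left(L - 44\right)} = \frac{4}{-5 + \left(-44 + L\right)} = \frac{4}{-49 + L}$)
$M = 961$ ($M = \left(3 \left(-3 + 8\right) + \left(2 + 2\right)^{2}\right)^{2} = \left(3 \cdot 5 + 4^{2}\right)^{2} = \left(15 + 16\right)^{2} = 31^{2} = 961$)
$M + S{\left(-186 \right)} = 961 + \frac{4}{-49 - 186} = 961 + \frac{4}{-235} = 961 + 4 \left(- \frac{1}{235}\right) = 961 - \frac{4}{235} = \frac{225831}{235}$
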